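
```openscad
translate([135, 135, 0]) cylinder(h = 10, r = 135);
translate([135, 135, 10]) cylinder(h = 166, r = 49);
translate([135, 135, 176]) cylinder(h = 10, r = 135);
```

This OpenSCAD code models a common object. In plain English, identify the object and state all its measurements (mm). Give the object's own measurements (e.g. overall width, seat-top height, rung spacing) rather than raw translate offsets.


A spool: two coaxial disc flanges of radius 135 mm and thickness 10 mm, joined by a core cylinder of radius 49 mm and height 166 mm. The lower flange rests on z = 0 and the three cylinders share a vertical axis.


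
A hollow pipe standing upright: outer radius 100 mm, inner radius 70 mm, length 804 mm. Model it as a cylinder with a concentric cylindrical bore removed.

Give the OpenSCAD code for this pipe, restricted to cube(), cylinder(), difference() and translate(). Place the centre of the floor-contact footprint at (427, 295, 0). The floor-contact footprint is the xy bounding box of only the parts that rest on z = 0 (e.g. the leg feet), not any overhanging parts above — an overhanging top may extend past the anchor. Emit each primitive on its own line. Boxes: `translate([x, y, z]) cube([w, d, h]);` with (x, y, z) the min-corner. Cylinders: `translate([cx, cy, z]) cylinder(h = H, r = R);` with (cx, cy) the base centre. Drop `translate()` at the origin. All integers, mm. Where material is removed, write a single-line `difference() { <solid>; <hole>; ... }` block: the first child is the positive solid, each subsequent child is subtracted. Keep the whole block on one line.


difference() { translate([427, 295, 0]) cylinder(h = 804, r = 100); translate([427, 295, 0]) cylinder(h = 804, r = 70); }


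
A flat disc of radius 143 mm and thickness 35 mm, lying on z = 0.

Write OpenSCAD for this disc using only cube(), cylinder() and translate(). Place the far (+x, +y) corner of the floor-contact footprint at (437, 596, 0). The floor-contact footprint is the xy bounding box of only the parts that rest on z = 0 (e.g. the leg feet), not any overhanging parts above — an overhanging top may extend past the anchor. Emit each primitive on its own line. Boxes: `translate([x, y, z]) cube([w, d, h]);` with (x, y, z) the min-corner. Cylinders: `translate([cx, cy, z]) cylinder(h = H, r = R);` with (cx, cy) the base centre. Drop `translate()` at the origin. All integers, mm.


translate([294, 453, 0]) cylinder(h = 35, r = 143);


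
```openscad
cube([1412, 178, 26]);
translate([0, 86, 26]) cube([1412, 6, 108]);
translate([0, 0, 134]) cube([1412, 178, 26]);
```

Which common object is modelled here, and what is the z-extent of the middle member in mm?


An I-beam. The web height is 108 mm.

Two wide flanges with a thin centred web — an I-beam. Overall 160 mm minus two 26 mm flanges gives a web of 160 − 2·26 = 108 mm.


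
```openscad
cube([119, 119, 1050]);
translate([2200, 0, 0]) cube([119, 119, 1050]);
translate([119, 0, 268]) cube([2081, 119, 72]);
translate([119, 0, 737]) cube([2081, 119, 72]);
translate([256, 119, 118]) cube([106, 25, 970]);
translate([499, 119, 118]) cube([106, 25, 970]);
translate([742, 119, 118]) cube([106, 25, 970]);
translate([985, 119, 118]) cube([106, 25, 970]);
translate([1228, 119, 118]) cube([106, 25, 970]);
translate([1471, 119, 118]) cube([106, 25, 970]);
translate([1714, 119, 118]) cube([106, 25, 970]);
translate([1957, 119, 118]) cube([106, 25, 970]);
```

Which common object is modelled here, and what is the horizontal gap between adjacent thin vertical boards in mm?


A fence section. The picket gap is 137 mm.

Two posts, two rails, 8 pickets — a fence section. Span 2081 mm holds 8 pickets of 106 mm with 9 equal gaps: ⌊(2081 − 8·106) / 9⌋ = 137 mm.


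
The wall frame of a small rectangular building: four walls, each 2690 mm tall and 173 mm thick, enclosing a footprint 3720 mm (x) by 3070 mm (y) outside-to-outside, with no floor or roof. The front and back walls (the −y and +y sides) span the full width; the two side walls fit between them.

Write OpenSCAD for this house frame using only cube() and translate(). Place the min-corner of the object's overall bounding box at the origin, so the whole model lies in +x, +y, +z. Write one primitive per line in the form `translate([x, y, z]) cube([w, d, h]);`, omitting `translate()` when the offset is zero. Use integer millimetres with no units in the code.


cube([3720, 173, 2690]);
translate([0, 2897, 0]) cube([3720, 173, 2690]);
translate([0, 173, 0]) cube([173, 2724, 2690]);
translate([3547, 173, 0]) cube([173, 2724, 2690]);


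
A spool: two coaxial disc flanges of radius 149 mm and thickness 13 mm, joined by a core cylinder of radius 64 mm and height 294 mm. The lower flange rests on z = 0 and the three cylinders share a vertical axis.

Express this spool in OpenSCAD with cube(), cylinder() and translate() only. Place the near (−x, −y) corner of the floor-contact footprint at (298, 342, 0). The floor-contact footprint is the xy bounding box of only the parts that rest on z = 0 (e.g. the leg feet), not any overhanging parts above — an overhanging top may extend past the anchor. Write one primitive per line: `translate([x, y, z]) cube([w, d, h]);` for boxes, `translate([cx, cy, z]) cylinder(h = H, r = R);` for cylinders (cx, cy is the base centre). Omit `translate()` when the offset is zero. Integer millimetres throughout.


translate([447, 491, 0]) cylinder(h = 13, r = 149);
translate([447, 491, 13]) cylinder(h = 294, r = 64);
translate([447, 491, 307]) cylinder(h = 13, r = 149);


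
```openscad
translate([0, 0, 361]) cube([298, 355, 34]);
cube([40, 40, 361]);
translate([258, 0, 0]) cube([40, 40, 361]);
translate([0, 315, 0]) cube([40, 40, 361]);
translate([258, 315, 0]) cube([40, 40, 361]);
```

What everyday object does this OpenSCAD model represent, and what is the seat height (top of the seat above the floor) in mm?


A stool. The seat height is 395 mm.

A 298×355×34 slab at z = 361 on four corner posts — a stool. The seat top is 361 + 34 = 395 mm.


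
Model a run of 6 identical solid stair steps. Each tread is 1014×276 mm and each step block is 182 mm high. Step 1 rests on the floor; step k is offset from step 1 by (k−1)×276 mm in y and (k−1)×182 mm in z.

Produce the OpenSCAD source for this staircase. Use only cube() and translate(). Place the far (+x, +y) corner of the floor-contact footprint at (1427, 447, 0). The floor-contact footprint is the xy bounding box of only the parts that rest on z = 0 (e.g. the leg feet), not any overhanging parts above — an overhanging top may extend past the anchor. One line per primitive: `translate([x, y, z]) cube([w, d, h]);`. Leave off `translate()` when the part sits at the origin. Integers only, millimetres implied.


translate([413, 171, 0]) cube([1014, 276, 182]);
translate([413, 447, 182]) cube([1014, 276, 182]);
translate([413, 723, 364]) cube([1014, 276, 182]);
translate([413, 999, 546]) cube([1014, 276, 182]);
translate([413, 1275, 728]) cube([1014, 276, 182]);
translate([413, 1551, 910]) cube([1014, 276, 182]);


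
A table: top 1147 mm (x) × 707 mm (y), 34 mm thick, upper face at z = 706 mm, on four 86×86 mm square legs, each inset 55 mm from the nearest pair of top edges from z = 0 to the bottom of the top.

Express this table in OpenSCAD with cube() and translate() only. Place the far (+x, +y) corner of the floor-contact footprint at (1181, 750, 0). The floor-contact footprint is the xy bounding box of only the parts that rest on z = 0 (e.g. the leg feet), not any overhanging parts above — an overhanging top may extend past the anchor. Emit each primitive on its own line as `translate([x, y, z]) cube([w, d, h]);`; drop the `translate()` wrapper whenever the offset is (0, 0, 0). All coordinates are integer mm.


translate([89, 98, 672]) cube([1147, 707, 34]);
translate([144, 153, 0]) cube([86, 86, 672]);
translate([1095, 153, 0]) cube([86, 86, 672]);
translate([144, 664, 0]) cube([86, 86, 672]);
translate([1095, 664, 0]) cube([86, 86, 672]);


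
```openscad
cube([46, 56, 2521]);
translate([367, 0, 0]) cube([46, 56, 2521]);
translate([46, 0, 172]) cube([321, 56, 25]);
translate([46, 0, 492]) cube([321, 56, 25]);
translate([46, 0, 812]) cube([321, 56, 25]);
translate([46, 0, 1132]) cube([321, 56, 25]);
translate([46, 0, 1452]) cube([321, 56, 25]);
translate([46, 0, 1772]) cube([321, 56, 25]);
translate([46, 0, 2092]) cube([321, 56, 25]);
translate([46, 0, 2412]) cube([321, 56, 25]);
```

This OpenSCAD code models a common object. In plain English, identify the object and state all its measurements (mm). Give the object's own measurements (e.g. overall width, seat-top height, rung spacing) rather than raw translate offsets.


A straight ladder. Two 46×56 mm vertical rails, 2521 mm tall, stand 413 mm apart (outside-to-outside) with their front faces coplanar on the −y side. 8 rungs, each 56 mm deep and 25 mm tall, span between the inner faces of the rails, front faces flush with the rails. The lowest rung's underside is at z = 172 mm and rungs are spaced 320 mm apart (underside to underside).


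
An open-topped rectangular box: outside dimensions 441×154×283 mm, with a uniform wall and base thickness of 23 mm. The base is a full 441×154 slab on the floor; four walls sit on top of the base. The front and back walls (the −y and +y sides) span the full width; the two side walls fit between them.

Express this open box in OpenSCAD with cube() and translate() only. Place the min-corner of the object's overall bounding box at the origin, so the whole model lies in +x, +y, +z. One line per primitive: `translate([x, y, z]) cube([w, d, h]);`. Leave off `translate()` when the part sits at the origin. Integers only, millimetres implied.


cube([441, 154, 23]);
translate([0, 0, 23]) cube([441, 23, 260]);
translate([0, 131, 23]) cube([441, 23, 260]);
translate([0, 23, 23]) cube([23, 108, 260]);
translate([418, 23, 23]) cube([23, 108, 260]);


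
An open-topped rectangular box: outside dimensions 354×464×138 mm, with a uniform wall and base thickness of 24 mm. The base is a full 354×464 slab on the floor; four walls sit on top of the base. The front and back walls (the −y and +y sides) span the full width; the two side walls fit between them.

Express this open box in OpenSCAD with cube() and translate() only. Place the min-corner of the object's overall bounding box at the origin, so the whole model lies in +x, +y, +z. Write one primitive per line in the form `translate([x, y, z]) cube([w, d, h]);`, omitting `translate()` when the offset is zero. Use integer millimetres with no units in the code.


cube([354, 464, 24]);
translate([0, 0, 24]) cube([354, 24, 114]);
translate([0, 440, 24]) cube([354, 24, 114]);
translate([0, 24, 24]) cube([24, 416, 114]);
translate([330, 24, 24]) cube([24, 416, 114]);


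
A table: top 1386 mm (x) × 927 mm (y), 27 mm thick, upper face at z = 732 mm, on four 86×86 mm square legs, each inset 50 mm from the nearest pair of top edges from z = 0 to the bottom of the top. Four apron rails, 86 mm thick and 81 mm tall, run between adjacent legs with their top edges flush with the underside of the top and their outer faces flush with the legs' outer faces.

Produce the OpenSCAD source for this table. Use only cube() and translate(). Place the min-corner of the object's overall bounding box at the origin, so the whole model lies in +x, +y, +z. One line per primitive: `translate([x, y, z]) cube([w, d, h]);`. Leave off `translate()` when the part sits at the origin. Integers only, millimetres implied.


translate([0, 0, 705]) cube([1386, 927, 27]);
translate([50, 50, 0]) cube([86, 86, 705]);
translate([1250, 50, 0]) cube([86, 86, 705]);
translate([50, 791, 0]) cube([86, 86, 705]);
translate([1250, 791, 0]) cube([86, 86, 705]);
translate([136, 50, 624]) cube([1114, 86, 81]);
translate([136, 791, 624]) cube([1114, 86, 81]);
translate([50, 136, 624]) cube([86, 655, 81]);
translate([1250, 136, 624]) cube([86, 655, 81]);


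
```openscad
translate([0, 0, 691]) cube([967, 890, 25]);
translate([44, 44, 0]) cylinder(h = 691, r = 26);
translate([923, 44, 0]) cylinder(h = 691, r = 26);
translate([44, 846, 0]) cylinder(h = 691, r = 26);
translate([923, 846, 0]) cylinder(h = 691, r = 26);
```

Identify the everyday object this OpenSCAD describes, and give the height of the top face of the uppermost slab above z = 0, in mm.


A table. The table height is 716 mm.

A 967×890×25 slab sits at z = 691 on four Ø52 mm round legs — a table. The top surface is at 691 + 25 = 716 mm.


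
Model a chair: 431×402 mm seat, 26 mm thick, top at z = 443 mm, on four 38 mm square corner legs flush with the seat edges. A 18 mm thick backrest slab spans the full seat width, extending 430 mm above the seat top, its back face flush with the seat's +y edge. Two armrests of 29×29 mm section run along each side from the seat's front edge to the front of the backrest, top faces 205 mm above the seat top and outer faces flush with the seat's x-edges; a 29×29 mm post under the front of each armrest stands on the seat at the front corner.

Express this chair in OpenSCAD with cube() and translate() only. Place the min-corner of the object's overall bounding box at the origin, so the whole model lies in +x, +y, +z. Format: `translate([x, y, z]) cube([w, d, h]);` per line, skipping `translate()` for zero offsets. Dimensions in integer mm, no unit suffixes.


translate([0, 0, 417]) cube([431, 402, 26]);
cube([38, 38, 417]);
translate([393, 0, 0]) cube([38, 38, 417]);
translate([0, 364, 0]) cube([38, 38, 417]);
translate([393, 364, 0]) cube([38, 38, 417]);
translate([0, 384, 443]) cube([431, 18, 430]);
translate([0, 0, 619]) cube([29, 384, 29]);
translate([402, 0, 619]) cube([29, 384, 29]);
translate([0, 0, 443]) cube([29, 29, 176]);
translate([402, 0, 443]) cube([29, 29, 176]);


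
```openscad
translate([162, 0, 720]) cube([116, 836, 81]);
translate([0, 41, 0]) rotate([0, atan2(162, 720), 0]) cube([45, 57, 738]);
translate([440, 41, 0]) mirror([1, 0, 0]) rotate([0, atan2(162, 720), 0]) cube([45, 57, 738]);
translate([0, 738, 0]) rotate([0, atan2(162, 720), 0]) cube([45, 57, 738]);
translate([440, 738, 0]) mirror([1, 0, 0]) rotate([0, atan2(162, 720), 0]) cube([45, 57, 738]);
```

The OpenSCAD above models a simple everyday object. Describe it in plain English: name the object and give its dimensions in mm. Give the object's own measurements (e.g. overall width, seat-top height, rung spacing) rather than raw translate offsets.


A sawhorse. A 116×836×81 mm beam (x, y, z) sits on two A-frame leg pairs. Each pair is two raked legs of 45×57 mm section (57 mm along y) splaying symmetrically in x. Each leg rises 720 mm vertically over 162 mm of horizontal reach and is 738 mm long along its own axis. Every leg's outer bottom edge rests on the floor and its outer top edge meets a bottom edge of the beam — the left legs (tilting toward +x) meet the beam's −x bottom edge, the right legs (their mirror images, tilting toward −x) meet its +x bottom edge — so the leg tops tuck under the beam, the beam's underside is 720 mm above the floor, and the feet are 440 mm apart outside-to-outside with the beam centred between them. The two leg pairs are set in 41 mm from either end of the beam.


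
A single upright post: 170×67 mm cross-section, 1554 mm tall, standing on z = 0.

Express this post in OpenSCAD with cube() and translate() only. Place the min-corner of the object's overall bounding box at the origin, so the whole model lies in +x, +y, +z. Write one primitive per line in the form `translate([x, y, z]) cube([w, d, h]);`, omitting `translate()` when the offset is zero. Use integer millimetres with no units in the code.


cube([170, 67, 1554]);


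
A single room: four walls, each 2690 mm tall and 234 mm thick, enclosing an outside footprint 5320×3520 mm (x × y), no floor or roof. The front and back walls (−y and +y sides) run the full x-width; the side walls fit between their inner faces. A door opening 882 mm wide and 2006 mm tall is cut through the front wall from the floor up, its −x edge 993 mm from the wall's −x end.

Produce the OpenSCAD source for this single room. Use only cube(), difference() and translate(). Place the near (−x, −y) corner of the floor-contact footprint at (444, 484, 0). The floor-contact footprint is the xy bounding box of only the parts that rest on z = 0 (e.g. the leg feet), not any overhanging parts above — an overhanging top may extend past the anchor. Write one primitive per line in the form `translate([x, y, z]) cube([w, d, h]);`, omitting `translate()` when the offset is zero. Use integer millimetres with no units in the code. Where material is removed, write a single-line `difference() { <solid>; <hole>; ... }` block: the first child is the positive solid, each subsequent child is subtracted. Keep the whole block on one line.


difference() { translate([444, 484, 0]) cube([5320, 234, 2690]); translate([1437, 484, 0]) cube([882, 234, 2006]); }
translate([444, 3770, 0]) cube([5320, 234, 2690]);
translate([444, 718, 0]) cube([234, 3052, 2690]);
translate([5530, 718, 0]) cube([234, 3052, 2690]);


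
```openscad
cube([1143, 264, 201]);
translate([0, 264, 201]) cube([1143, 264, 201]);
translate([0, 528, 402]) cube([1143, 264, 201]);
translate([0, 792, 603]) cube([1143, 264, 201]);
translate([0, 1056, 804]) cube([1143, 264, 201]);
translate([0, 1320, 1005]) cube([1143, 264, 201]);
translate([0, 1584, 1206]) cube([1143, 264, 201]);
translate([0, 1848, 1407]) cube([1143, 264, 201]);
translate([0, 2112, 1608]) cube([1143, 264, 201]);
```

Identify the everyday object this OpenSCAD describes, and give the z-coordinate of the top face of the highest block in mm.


A staircase. The total rise is 1809 mm.

9 identical blocks, each offset up and back from the previous — a staircase. Each step is 201 mm tall and there are 9 of them, so the total rise is 9 × 201 = 1809 mm.


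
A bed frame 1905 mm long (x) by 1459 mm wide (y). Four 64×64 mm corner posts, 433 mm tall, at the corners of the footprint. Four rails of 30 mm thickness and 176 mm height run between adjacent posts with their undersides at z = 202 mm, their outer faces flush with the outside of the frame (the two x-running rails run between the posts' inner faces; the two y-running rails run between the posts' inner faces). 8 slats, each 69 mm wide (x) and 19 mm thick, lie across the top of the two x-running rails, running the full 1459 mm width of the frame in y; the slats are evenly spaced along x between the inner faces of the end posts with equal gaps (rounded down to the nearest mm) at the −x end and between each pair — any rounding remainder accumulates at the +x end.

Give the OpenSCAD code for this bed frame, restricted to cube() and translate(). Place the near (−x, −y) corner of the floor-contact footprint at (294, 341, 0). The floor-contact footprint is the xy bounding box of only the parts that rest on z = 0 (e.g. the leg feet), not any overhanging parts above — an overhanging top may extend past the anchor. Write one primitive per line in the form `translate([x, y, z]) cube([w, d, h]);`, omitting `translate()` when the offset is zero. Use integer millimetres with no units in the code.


translate([294, 341, 0]) cube([64, 64, 433]);
translate([294, 1736, 0]) cube([64, 64, 433]);
translate([2135, 341, 0]) cube([64, 64, 433]);
translate([2135, 1736, 0]) cube([64, 64, 433]);
translate([358, 341, 202]) cube([1777, 30, 176]);
translate([358, 1770, 202]) cube([1777, 30, 176]);
translate([294, 405, 202]) cube([30, 1331, 176]);
translate([2169, 405, 202]) cube([30, 1331, 176]);
translate([494, 341, 378]) cube([69, 1459, 19]);
translate([699, 341, 378]) cube([69, 1459, 19]);
translate([904, 341, 378]) cube([69, 1459, 19]);
translate([1109, 341, 378]) cube([69, 1459, 19]);
translate([1314, 341, 378]) cube([69, 1459, 19]);
translate([1519, 341, 378]) cube([69, 1459, 19]);
translate([1724, 341, 378]) cube([69, 1459, 19]);
translate([1929, 341, 378]) cube([69, 1459, 19]);


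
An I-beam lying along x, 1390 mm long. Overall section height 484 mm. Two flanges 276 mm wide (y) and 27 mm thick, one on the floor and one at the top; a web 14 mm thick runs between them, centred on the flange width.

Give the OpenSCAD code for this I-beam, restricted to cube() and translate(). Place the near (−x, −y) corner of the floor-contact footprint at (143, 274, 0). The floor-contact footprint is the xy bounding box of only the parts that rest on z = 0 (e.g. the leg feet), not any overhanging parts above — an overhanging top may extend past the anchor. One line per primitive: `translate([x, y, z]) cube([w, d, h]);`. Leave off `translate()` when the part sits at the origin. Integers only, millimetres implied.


translate([143, 274, 0]) cube([1390, 276, 27]);
translate([143, 405, 27]) cube([1390, 14, 430]);
translate([143, 274, 457]) cube([1390, 276, 27]);


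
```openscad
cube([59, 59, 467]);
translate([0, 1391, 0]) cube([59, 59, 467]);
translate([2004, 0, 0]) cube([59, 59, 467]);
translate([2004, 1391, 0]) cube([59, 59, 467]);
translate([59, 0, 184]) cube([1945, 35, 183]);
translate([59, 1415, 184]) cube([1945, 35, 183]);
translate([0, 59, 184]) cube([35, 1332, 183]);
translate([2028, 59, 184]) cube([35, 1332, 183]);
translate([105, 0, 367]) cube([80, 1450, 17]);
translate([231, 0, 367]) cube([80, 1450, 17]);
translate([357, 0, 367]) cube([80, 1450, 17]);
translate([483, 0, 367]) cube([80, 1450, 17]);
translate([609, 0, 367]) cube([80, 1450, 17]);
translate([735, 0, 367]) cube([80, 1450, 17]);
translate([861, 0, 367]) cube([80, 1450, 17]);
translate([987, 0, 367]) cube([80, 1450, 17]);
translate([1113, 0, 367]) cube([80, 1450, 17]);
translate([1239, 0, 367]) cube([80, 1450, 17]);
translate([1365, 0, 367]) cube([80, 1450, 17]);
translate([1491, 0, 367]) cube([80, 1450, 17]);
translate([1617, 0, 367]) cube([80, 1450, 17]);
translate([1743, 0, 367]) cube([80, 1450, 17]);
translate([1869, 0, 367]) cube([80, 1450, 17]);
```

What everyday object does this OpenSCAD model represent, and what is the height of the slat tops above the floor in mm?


A bed frame. The slat-top height is 384 mm.

Four posts, four rails, and a row of slats — a bed frame. Slats sit on the rails at z = 184 + 183 = 367; with slat thickness 17, the top is 384 mm.


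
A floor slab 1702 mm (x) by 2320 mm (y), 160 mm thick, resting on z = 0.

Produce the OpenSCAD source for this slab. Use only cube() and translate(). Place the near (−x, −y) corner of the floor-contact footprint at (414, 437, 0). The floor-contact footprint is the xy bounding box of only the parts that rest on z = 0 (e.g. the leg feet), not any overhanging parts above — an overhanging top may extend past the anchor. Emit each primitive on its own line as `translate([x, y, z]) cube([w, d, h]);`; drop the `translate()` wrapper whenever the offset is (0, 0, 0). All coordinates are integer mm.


translate([414, 437, 0]) cube([1702, 2320, 160]);


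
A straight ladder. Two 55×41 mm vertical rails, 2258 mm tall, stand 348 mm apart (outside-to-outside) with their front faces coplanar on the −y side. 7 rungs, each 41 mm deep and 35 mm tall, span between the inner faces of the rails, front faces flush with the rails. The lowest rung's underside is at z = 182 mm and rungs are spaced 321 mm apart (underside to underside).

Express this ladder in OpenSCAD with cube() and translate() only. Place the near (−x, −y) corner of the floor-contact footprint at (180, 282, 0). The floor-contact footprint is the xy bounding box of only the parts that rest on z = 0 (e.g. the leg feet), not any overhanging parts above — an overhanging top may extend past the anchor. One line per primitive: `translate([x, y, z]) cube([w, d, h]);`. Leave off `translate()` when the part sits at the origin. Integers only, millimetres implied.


translate([180, 282, 0]) cube([55, 41, 2258]);
translate([473, 282, 0]) cube([55, 41, 2258]);
translate([235, 282, 182]) cube([238, 41, 35]);
translate([235, 282, 503]) cube([238, 41, 35]);
translate([235, 282, 824]) cube([238, 41, 35]);
translate([235, 282, 1145]) cube([238, 41, 35]);
translate([235, 282, 1466]) cube([238, 41, 35]);
translate([235, 282, 1787]) cube([238, 41, 35]);
translate([235, 282, 2108]) cube([238, 41, 35]);


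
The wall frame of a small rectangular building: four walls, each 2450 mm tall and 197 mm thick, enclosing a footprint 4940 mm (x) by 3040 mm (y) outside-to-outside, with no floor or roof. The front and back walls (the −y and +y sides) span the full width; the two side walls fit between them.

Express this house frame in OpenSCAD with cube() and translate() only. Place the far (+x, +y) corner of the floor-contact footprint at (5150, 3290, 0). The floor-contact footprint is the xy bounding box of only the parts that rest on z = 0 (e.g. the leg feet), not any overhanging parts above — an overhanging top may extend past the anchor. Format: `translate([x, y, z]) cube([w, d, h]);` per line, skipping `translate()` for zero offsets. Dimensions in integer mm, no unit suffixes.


translate([210, 250, 0]) cube([4940, 197, 2450]);
translate([210, 3093, 0]) cube([4940, 197, 2450]);
translate([210, 447, 0]) cube([197, 2646, 2450]);
translate([4953, 447, 0]) cube([197, 2646, 2450]);


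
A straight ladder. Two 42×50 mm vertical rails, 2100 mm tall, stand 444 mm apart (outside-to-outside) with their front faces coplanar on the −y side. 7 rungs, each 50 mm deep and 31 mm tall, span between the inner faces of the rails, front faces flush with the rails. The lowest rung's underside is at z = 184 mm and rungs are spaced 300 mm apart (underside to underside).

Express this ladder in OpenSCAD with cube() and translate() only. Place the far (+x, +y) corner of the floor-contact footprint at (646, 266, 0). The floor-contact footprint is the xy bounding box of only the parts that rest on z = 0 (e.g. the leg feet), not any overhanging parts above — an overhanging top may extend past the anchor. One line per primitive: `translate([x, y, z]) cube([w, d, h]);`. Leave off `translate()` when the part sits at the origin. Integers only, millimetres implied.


translate([202, 216, 0]) cube([42, 50, 2100]);
translate([604, 216, 0]) cube([42, 50, 2100]);
translate([244, 216, 184]) cube([360, 50, 31]);
translate([244, 216, 484]) cube([360, 50, 31]);
translate([244, 216, 784]) cube([360, 50, 31]);
translate([244, 216, 1084]) cube([360, 50, 31]);
translate([244, 216, 1384]) cube([360, 50, 31]);
translate([244, 216, 1684]) cube([360, 50, 31]);
translate([244, 216, 1984]) cube([360, 50, 31]);


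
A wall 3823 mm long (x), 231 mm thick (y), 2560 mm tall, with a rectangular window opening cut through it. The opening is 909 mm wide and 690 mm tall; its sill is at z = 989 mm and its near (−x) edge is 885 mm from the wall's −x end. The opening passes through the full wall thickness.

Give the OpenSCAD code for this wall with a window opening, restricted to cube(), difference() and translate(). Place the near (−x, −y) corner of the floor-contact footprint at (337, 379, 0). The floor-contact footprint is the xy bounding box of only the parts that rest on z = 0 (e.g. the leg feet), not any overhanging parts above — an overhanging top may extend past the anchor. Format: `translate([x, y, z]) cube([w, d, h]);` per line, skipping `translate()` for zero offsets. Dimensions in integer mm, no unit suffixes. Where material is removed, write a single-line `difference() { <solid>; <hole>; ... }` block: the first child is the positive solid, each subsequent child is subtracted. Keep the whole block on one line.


difference() { translate([337, 379, 0]) cube([3823, 231, 2560]); translate([1222, 379, 989]) cube([909, 231, 690]); }


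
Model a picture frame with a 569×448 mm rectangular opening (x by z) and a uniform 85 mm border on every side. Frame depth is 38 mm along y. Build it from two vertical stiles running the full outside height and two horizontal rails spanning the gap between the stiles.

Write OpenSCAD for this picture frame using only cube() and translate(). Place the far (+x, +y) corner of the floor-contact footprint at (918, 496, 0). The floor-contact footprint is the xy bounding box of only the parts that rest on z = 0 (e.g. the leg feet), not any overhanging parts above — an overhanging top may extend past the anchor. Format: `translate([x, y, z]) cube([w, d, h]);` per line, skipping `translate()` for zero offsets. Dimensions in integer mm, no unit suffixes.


translate([179, 458, 0]) cube([85, 38, 618]);
translate([833, 458, 0]) cube([85, 38, 618]);
translate([264, 458, 0]) cube([569, 38, 85]);
translate([264, 458, 533]) cube([569, 38, 85]);


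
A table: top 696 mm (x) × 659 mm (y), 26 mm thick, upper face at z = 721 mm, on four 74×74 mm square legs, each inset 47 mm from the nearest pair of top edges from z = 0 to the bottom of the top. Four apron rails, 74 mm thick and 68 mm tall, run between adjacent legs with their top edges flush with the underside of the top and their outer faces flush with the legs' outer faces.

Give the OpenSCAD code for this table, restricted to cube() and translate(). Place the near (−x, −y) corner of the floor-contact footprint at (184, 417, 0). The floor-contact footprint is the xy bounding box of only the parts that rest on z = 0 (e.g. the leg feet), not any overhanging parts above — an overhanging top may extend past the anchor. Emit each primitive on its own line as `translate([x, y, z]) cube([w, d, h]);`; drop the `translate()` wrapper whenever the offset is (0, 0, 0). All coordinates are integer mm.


translate([137, 370, 695]) cube([696, 659, 26]);
translate([184, 417, 0]) cube([74, 74, 695]);
translate([712, 417, 0]) cube([74, 74, 695]);
translate([184, 908, 0]) cube([74, 74, 695]);
translate([712, 908, 0]) cube([74, 74, 695]);
translate([258, 417, 627]) cube([454, 74, 68]);
translate([258, 908, 627]) cube([454, 74, 68]);
translate([184, 491, 627]) cube([74, 417, 68]);
translate([712, 491, 627]) cube([74, 417, 68]);


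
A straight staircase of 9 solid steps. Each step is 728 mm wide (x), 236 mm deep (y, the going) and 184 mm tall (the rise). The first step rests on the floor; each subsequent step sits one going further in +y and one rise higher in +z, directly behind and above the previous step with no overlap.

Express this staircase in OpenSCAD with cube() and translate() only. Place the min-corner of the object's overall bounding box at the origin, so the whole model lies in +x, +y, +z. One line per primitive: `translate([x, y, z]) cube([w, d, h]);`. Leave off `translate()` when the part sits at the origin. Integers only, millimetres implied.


cube([728, 236, 184]);
translate([0, 236, 184]) cube([728, 236, 184]);
translate([0, 472, 368]) cube([728, 236, 184]);
translate([0, 708, 552]) cube([728, 236, 184]);
translate([0, 944, 736]) cube([728, 236, 184]);
translate([0, 1180, 920]) cube([728, 236, 184]);
translate([0, 1416, 1104]) cube([728, 236, 184]);
translate([0, 1652, 1288]) cube([728, 236, 184]);
translate([0, 1888, 1472]) cube([728, 236, 184]);


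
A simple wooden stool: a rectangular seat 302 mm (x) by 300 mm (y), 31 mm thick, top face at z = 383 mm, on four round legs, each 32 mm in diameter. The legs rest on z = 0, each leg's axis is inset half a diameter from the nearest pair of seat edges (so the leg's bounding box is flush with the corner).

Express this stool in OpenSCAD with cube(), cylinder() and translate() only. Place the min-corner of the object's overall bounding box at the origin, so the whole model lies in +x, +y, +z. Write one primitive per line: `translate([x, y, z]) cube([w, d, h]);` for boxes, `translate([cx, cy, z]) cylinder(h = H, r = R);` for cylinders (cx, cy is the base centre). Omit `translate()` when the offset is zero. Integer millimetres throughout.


translate([0, 0, 352]) cube([302, 300, 31]);
translate([16, 16, 0]) cylinder(h = 352, r = 16);
translate([286, 16, 0]) cylinder(h = 352, r = 16);
translate([16, 284, 0]) cylinder(h = 352, r = 16);
translate([286, 284, 0]) cylinder(h = 352, r = 16);


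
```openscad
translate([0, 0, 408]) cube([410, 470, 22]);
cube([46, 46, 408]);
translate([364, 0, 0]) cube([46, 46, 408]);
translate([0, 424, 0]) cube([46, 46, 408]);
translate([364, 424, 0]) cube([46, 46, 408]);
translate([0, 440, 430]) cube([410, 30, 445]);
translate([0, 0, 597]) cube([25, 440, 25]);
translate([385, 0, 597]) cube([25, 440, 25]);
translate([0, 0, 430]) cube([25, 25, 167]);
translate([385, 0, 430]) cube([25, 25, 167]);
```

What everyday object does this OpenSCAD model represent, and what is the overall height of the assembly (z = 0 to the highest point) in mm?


A chair. The overall height is 875 mm.

A slab on four corner posts with a tall panel at the back — a chair. The seat slab sits at z = 408 with thickness 22, and the 445 mm backrest starts at the seat top, so the overall height is 408 + 22 + 445 = 875 mm.


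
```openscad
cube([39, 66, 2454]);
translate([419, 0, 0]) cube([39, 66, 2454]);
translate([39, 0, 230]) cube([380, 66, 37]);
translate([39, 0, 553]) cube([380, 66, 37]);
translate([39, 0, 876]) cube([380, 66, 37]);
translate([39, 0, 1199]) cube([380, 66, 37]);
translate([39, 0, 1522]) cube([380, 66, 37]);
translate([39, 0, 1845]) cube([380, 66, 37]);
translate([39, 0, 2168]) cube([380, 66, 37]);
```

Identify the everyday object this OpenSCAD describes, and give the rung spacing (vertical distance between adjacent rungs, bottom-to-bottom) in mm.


A ladder. The rung spacing is 323 mm.

Two tall 39×66 posts with 7 short bars between them — a ladder. Adjacent rungs sit at z = 230 and z = 553, so the spacing is 553 − 230 = 323 mm.


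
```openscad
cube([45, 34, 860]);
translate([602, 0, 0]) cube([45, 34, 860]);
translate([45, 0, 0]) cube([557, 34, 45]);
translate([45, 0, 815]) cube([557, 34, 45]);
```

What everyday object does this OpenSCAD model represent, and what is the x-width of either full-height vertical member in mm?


A picture frame. The border width is 45 mm.

Four thin pieces enclosing a rectangular opening — a picture frame. The two full-height stiles are 860 mm tall; the top rail sits at z = 815 and is 45 mm tall, so the border above the opening is 860 − 815 = 45 mm, matching the stile x-width.


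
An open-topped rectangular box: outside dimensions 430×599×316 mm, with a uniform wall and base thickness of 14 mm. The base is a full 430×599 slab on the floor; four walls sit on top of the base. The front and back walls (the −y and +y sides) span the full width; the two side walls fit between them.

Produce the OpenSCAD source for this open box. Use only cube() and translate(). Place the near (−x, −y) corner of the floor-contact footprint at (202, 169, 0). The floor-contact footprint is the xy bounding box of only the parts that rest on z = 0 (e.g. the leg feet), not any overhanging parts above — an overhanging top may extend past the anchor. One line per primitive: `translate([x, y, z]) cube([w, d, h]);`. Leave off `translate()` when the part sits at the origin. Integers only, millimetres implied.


translate([202, 169, 0]) cube([430, 599, 14]);
translate([202, 169, 14]) cube([430, 14, 302]);
translate([202, 754, 14]) cube([430, 14, 302]);
translate([202, 183, 14]) cube([14, 571, 302]);
translate([618, 183, 14]) cube([14, 571, 302]);


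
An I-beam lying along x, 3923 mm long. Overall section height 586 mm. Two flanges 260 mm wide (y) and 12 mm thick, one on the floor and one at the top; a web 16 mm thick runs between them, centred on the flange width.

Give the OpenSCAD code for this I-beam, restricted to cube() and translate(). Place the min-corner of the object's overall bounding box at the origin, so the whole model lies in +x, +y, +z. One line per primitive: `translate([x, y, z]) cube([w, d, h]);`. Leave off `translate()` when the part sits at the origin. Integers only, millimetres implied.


cube([3923, 260, 12]);
translate([0, 122, 12]) cube([3923, 16, 562]);
translate([0, 0, 574]) cube([3923, 260, 12]);


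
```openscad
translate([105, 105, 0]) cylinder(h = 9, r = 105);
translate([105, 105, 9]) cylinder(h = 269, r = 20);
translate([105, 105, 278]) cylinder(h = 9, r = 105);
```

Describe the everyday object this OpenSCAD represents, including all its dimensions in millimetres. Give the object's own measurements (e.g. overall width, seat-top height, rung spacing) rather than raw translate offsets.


A spool: two coaxial disc flanges of radius 105 mm and thickness 9 mm, joined by a core cylinder of radius 20 mm and height 269 mm. The lower flange rests on z = 0 and the three cylinders share a vertical axis.


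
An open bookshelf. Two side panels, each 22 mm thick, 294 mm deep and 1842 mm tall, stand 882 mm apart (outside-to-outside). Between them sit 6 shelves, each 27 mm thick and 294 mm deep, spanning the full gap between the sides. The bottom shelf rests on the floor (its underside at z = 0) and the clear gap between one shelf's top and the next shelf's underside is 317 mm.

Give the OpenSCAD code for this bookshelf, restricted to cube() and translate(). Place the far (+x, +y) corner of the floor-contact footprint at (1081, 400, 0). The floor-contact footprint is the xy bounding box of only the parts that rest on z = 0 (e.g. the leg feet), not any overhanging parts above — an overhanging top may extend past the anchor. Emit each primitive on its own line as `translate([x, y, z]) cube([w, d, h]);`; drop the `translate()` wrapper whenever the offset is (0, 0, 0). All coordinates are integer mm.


translate([199, 106, 0]) cube([22, 294, 1842]);
translate([1059, 106, 0]) cube([22, 294, 1842]);
translate([221, 106, 0]) cube([838, 294, 27]);
translate([221, 106, 344]) cube([838, 294, 27]);
translate([221, 106, 688]) cube([838, 294, 27]);
translate([221, 106, 1032]) cube([838, 294, 27]);
translate([221, 106, 1376]) cube([838, 294, 27]);
translate([221, 106, 1720]) cube([838, 294, 27]);


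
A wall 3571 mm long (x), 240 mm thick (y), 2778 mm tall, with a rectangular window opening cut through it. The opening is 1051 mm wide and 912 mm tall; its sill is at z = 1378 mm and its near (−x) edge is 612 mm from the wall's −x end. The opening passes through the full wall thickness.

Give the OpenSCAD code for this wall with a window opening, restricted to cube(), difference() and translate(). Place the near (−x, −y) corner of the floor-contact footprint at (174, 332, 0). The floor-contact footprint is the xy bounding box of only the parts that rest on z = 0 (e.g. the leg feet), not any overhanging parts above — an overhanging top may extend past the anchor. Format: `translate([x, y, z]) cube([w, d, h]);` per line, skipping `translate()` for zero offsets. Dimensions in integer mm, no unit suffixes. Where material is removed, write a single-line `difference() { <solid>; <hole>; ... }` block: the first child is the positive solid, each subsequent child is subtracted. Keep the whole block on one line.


difference() { translate([174, 332, 0]) cube([3571, 240, 2778]); translate([786, 332, 1378]) cube([1051, 240, 912]); }


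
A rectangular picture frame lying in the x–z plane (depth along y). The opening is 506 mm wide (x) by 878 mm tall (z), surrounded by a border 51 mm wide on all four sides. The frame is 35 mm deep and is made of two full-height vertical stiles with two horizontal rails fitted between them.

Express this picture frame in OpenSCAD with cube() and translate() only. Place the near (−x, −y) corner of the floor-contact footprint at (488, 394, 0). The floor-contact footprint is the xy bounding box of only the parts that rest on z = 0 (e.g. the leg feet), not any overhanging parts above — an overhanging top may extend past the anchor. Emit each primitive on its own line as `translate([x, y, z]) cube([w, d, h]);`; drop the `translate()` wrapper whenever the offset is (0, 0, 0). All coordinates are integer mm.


translate([488, 394, 0]) cube([51, 35, 980]);
translate([1045, 394, 0]) cube([51, 35, 980]);
translate([539, 394, 0]) cube([506, 35, 51]);
translate([539, 394, 929]) cube([506, 35, 51]);


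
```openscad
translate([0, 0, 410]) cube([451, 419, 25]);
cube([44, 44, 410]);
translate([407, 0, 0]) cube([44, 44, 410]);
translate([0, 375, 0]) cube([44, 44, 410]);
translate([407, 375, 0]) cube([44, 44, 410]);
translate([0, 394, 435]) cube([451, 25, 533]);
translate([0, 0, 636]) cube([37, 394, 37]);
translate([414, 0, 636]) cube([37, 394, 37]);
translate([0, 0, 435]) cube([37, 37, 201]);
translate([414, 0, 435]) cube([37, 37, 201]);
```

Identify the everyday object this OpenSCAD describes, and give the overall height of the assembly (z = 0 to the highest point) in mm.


A chair. The overall height is 968 mm.

A slab on four corner posts with a tall panel at the back — a chair. The seat slab sits at z = 410 with thickness 25, and the 533 mm backrest starts at the seat top, so the overall height is 410 + 25 + 533 = 968 mm.
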